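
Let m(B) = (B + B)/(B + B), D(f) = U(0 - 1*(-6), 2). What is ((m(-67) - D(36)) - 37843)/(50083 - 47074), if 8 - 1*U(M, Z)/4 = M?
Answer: -37850/3009 ≈ -12.579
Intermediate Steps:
U(M, Z) = 32 - 4*M
D(f) = 8 (D(f) = 32 - 4*(0 - 1*(-6)) = 32 - 4*(0 + 6) = 32 - 4*6 = 32 - 24 = 8)
m(B) = 1 (m(B) = (2*B)/((2*B)) = (2*B)*(1/(2*B)) = 1)
((m(-67) - D(36)) - 37843)/(50083 - 47074) = ((1 - 1*8) - 37843)/(50083 - 47074) = ((1 - 8) - 37843)/3009 = (-7 - 37843)*(1/3009) = -37850*1/3009 = -37850/3009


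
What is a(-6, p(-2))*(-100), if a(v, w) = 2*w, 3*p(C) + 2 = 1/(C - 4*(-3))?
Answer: 380/3 ≈ 126.67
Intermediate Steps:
p(C) = -⅔ + 1/(3*(12 + C)) (p(C) = -⅔ + 1/(3*(C - 4*(-3))) = -⅔ + 1/(3*(C + 12)) = -⅔ + 1/(3*(12 + C)))
a(-6, p(-2))*(-100) = (2*((-23 - 2*(-2))/(3*(12 - 2))))*(-100) = (2*((⅓)*(-23 + 4)/10))*(-100) = (2*((⅓)*(⅒)*(-19)))*(-100) = (2*(-19/30))*(-100) = -19/15*(-100) = 380/3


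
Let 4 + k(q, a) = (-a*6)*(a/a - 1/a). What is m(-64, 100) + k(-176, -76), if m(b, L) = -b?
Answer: 522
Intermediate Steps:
k(q, a) = -4 - 6*a*(1 - 1/a) (k(q, a) = -4 + (-a*6)*(a/a - 1/a) = -4 + (-6*a)*(1 - 1/a) = -4 - 6*a*(1 - 1/a))
m(-64, 100) + k(-176, -76) = -1*(-64) + (2 - 6*(-76)) = 64 + (2 + 456) = 64 + 458 = 522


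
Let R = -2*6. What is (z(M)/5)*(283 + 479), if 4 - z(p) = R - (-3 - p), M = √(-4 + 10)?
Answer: 9906/5 - 762*√6/5 ≈ 1607.9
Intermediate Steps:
R = -12
M = √6 ≈ 2.4495
z(p) = 13 - p (z(p) = 4 - (-12 - (-3 - p)) = 4 - (-12 + (3 + p)) = 4 - (-9 + p) = 4 + (9 - p) = 13 - p)
(z(M)/5)*(283 + 479) = ((13 - √6)/5)*(283 + 479) = ((13 - √6)*(⅕))*762 = (13/5 - √6/5)*762 = 9906/5 - 762*√6/5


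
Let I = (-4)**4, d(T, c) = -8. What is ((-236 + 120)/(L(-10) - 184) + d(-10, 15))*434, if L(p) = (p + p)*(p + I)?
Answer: -76167/22 ≈ -3462.1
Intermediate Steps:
I = 256
L(p) = 2*p*(256 + p) (L(p) = (p + p)*(p + 256) = (2*p)*(256 + p) = 2*p*(256 + p))
((-236 + 120)/(L(-10) - 184) + d(-10, 15))*434 = ((-236 + 120)/(2*(-10)*(256 - 10) - 184) - 8)*434 = (-116/(2*(-10)*246 - 184) - 8)*434 = (-116/(-4920 - 184) - 8)*434 = (-116/(-5104) - 8)*434 = (-116*(-1/5104) - 8)*434 = (1/44 - 8)*434 = -351/44*434 = -76167/22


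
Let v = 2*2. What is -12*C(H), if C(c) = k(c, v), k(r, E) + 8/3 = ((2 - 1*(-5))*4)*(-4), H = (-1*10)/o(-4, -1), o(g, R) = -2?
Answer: 1376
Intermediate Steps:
v = 4
H = 5 (H = -1*10/(-2) = -10*(-1/2) = 5)
k(r, E) = -344/3 (k(r, E) = -8/3 + ((2 - 1*(-5))*4)*(-4) = -8/3 + ((2 + 5)*4)*(-4) = -8/3 + (7*4)*(-4) = -8/3 + 28*(-4) = -8/3 - 112 = -344/3)
C(c) = -344/3
-12*C(H) = -12*(-344/3) = 1376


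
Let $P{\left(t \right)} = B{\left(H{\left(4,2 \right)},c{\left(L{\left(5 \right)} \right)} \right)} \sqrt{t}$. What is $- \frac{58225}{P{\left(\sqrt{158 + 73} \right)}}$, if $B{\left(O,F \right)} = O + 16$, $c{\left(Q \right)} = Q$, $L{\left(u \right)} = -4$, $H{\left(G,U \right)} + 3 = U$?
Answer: $- \frac{11645 \cdot 231^{\frac{3}{4}}}{693} \approx -995.67$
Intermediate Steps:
$H{\left(G,U \right)} = -3 + U$
$B{\left(O,F \right)} = 16 + O$
$P{\left(t \right)} = 15 \sqrt{t}$ ($P{\left(t \right)} = \left(16 + \left(-3 + 2\right)\right) \sqrt{t} = \left(16 - 1\right) \sqrt{t} = 15 \sqrt{t}$)
$- \frac{58225}{P{\left(\sqrt{158 + 73} \right)}} = - \frac{58225}{15 \sqrt{\sqrt{158 + 73}}} = - \frac{58225}{15 \sqrt{\sqrt{231}}} = - \frac{58225}{15 \sqrt[4]{231}} = - 58225 \frac{231^{\frac{3}{4}}}{3465} = - \frac{11645 \cdot 231^{\frac{3}{4}}}{693}$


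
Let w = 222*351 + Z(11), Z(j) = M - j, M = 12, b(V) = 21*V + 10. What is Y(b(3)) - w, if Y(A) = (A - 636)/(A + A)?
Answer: -11377321/146 ≈ -77927.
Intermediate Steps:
b(V) = 10 + 21*V
Z(j) = 12 - j
Y(A) = (-636 + A)/(2*A) (Y(A) = (-636 + A)/((2*A)) = (-636 + A)*(1/(2*A)) = (-636 + A)/(2*A))
w = 77923 (w = 222*351 + (12 - 1*11) = 77922 + (12 - 11) = 77922 + 1 = 77923)
Y(b(3)) - w = (-636 + (10 + 21*3))/(2*(10 + 21*3)) - 1*77923 = (-636 + (10 + 63))/(2*(10 + 63)) - 77923 = (½)*(-636 + 73)/73 - 77923 = (½)*(1/73)*(-563) - 77923 = -563/146 - 77923 = -11377321/146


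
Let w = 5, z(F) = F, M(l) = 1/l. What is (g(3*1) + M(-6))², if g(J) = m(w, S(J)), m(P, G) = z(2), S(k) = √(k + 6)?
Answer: 121/36 ≈ 3.3611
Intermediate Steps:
M(l) = 1/l
S(k) = √(6 + k)
m(P, G) = 2
g(J) = 2
(g(3*1) + M(-6))² = (2 + 1/(-6))² = (2 - ⅙)² = (11/6)² = 121/36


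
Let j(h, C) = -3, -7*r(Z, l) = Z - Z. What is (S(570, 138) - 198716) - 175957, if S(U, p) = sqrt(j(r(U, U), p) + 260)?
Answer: -374673 + sqrt(257) ≈ -3.7466e+5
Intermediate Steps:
r(Z, l) = 0 (r(Z, l) = -(Z - Z)/7 = -1/7*0 = 0)
S(U, p) = sqrt(257) (S(U, p) = sqrt(-3 + 260) = sqrt(257))
(S(570, 138) - 198716) - 175957 = (sqrt(257) - 198716) - 175957 = (-198716 + sqrt(257)) - 175957 = -374673 + sqrt(257)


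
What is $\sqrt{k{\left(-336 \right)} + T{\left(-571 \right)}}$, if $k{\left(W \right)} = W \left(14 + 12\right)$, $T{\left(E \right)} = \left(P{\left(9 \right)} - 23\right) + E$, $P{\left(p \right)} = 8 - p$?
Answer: $i \sqrt{9331} \approx 96.597 i$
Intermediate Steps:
$T{\left(E \right)} = -24 + E$ ($T{\left(E \right)} = \left(\left(8 - 9\right) - 23\right) + E = \left(-1 - 23\right) + E = -24 + E$)
$k{\left(W \right)} = 26 W$ ($k{\left(W \right)} = W 26 = 26 W$)
$\sqrt{k{\left(-336 \right)} + T{\left(-571 \right)}} = \sqrt{26 \left(-336\right) - 595} = \sqrt{-8736 - 595} = \sqrt{-9331} = i \sqrt{9331}$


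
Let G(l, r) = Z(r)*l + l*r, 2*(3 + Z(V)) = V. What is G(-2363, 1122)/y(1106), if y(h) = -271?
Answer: 3969840/271 ≈ 14649.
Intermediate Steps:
Z(V) = -3 + V/2
G(l, r) = l*r + l*(-3 + r/2) (G(l, r) = (-3 + r/2)*l + l*r = l*(-3 + r/2) + l*r = l*r + l*(-3 + r/2))
G(-2363, 1122)/y(1106) = ((3/2)*(-2363)*(-2 + 1122))/(-271) = ((3/2)*(-2363)*1120)*(-1/271) = -3969840*(-1/271) = 3969840/271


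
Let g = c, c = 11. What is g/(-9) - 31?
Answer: -290/9 ≈ -32.222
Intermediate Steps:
g = 11
g/(-9) - 31 = 11/(-9) - 31 = -⅑*11 - 31 = -11/9 - 31 = -290/9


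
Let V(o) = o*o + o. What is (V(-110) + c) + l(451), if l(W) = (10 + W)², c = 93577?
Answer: 318088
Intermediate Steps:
V(o) = o + o² (V(o) = o² + o = o + o²)
(V(-110) + c) + l(451) = (-110*(1 - 110) + 93577) + (10 + 451)² = (-110*(-109) + 93577) + 461² = (11990 + 93577) + 212521 = 105567 + 212521 = 318088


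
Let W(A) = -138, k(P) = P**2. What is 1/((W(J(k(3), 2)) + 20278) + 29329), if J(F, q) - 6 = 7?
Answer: 1/49469 ≈ 2.0215e-5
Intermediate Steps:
J(F, q) = 13 (J(F, q) = 6 + 7 = 13)
1/((W(J(k(3), 2)) + 20278) + 29329) = 1/((-138 + 20278) + 29329) = 1/(20140 + 29329) = 1/49469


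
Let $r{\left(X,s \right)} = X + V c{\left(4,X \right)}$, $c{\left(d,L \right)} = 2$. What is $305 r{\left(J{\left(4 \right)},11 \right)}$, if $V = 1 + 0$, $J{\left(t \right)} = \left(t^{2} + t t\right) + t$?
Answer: $11590$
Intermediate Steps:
$J{\left(t \right)} = t + 2 t^{2}$ ($J{\left(t \right)} = \left(t^{2} + t^{2}\right) + t = 2 t^{2} + t = t + 2 t^{2}$)
$V = 1$
$r{\left(X,s \right)} = 2 + X$ ($r{\left(X,s \right)} = X + 1 \cdot 2 = X + 2 = 2 + X$)
$305 r{\left(J{\left(4 \right)},11 \right)} = 305 \left(2 + 4 \left(1 + 2 \cdot 4\right)\right) = 305 \left(2 + 4 \left(1 + 8\right)\right) = 305 \left(2 + 4 \cdot 9\right) = 305 \left(2 + 36\right) = 305 \cdot 38 = 11590$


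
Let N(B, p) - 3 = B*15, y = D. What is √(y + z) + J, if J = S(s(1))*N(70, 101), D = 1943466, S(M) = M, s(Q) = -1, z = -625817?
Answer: -1053 + √1317649 ≈ 94.889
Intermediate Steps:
y = 1943466
N(B, p) = 3 + 15*B (N(B, p) = 3 + B*15 = 3 + 15*B)
J = -1053 (J = -(3 + 15*70) = -(3 + 1050) = -1*1053 = -1053)
√(y + z) + J = √(1943466 - 625817) - 1053 = √1317649 - 1053 = -1053 + √1317649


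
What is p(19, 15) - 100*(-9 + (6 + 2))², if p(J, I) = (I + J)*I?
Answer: 410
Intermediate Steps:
p(J, I) = I*(I + J)
p(19, 15) - 100*(-9 + (6 + 2))² = 15*(15 + 19) - 100*(-9 + (6 + 2))² = 15*34 - 100*(-9 + 8)² = 510 - 100*(-1)² = 510 - 100*1 = 510 - 100 = 410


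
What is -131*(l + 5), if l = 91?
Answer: -12576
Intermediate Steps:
-131*(l + 5) = -131*(91 + 5) = -131*96 = -12576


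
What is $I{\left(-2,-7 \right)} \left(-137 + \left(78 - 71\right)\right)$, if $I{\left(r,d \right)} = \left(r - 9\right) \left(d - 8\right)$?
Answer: $-21450$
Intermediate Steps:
$I{\left(r,d \right)} = \left(-9 + r\right) \left(-8 + d\right)$
$I{\left(-2,-7 \right)} \left(-137 + \left(78 - 71\right)\right) = \left(72 - -63 - -16 - -14\right) \left(-137 + \left(78 - 71\right)\right) = \left(72 + 63 + 16 + 14\right) \left(-137 + \left(78 - 71\right)\right) = 165 \left(-137 + 7\right) = 165 \left(-130\right) = -21450$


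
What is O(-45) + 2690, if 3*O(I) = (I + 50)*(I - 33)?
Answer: 2560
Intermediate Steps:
O(I) = (-33 + I)*(50 + I)/3 (O(I) = ((I + 50)*(I - 33))/3 = ((50 + I)*(-33 + I))/3 = ((-33 + I)*(50 + I))/3 = (-33 + I)*(50 + I)/3)
O(-45) + 2690 = (-550 + (1/3)*(-45)**2 + (17/3)*(-45)) + 2690 = (-550 + (1/3)*2025 - 255) + 2690 = (-550 + 675 - 255) + 2690 = -130 + 2690 = 2560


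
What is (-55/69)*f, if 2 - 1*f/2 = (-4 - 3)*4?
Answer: -1100/23 ≈ -47.826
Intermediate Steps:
f = 60 (f = 4 - 2*(-4 - 3)*4 = 4 - (-14)*4 = 4 - 2*(-28) = 4 + 56 = 60)
(-55/69)*f = -55/69*60 = -1100/23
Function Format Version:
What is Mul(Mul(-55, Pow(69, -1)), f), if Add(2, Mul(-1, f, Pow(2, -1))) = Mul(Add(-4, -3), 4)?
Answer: Rational(-1100, 23) ≈ -47.826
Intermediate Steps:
f = 60 (f = Add(4, Mul(-2, Mul(Add(-4, -3), 4))) = Add(4, Mul(-2, Mul(-7, 4))) = Add(4, Mul(-2, -28)) = Add(4, 56) = 60)
Mul(Mul(-55, Pow(69, -1)), f) = Mul(Mul(-55, Pow(69, -1)), 60) = Mul(Mul(-55, Rational(1, 69)), 60) = Mul(Rational(-55, 69), 60) = Rational(-1100, 23)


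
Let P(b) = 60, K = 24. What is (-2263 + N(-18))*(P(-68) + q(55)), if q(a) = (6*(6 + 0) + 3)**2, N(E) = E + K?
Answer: -3568317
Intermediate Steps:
N(E) = 24 + E (N(E) = E + 24 = 24 + E)
q(a) = 1521 (q(a) = (6*6 + 3)**2 = (36 + 3)**2 = 39**2 = 1521)
(-2263 + N(-18))*(P(-68) + q(55)) = (-2263 + (24 - 18))*(60 + 1521) = (-2263 + 6)*1581 = -2257*1581 = -3568317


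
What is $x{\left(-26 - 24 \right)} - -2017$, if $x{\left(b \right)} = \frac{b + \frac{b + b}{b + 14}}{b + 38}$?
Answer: $\frac{218261}{108} \approx 2020.9$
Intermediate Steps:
$x{\left(b \right)} = \frac{b + \frac{2 b}{14 + b}}{38 + b}$
$x{\left(-26 - 24 \right)} - -2017 = \frac{\left(-26 - 24\right) \left(16 - 50\right)}{532 + \left(-26 - 24\right)^{2} + 52 \left(-26 - 24\right)} - -2017 = \frac{\left(-26 - 24\right) \left(16 - 50\right)}{532 + \left(-26 - 24\right)^{2} + 52 \left(-26 - 24\right)} + 2017 = - \frac{50 \left(16 - 50\right)}{532 + \left(-50\right)^{2} + 52 \left(-50\right)} + 2017 = \left(-50\right) \frac{1}{532 + 2500 - 2600} \left(-34\right) + 2017 = \left(-50\right) \frac{1}{432} \left(-34\right) + 2017 = \frac{425}{108} + 2017 = \frac{218261}{108}$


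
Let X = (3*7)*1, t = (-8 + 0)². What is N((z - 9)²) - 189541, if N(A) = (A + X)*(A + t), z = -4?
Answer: -145271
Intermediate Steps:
t = 64 (t = (-8)² = 64)
X = 21 (X = 21*1 = 21)
N(A) = (21 + A)*(64 + A) (N(A) = (A + 21)*(A + 64) = (21 + A)*(64 + A))
N((z - 9)²) - 189541 = (1344 + ((-4 - 9)²)² + 85*(-4 - 9)²) - 189541 = (1344 + ((-13)²)² + 85*(-13)²) - 189541 = (1344 + 169² + 85*169) - 189541 = (1344 + 28561 + 14365) - 189541 = 44270 - 189541 = -145271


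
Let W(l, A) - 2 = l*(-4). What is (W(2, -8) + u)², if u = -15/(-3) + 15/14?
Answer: 1/196 ≈ 0.0051020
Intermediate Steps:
W(l, A) = 2 - 4*l (W(l, A) = 2 + l*(-4) = 2 - 4*l)
u = 85/14 (u = -15*(-⅓) + 15*(1/14) = 5 + 15/14 = 85/14 ≈ 6.0714)
(W(2, -8) + u)² = ((2 - 4*2) + 85/14)² = ((2 - 8) + 85/14)² = (-6 + 85/14)² = (1/14)² = 1/196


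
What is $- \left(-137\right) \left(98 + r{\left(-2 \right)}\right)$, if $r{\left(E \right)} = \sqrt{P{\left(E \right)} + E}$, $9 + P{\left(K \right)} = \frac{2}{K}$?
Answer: $13426 + 274 i \sqrt{3} \approx 13426.0 + 474.58 i$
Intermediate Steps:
$P{\left(K \right)} = -9 + \frac{2}{K}$
$r{\left(E \right)} = \sqrt{-9 + E + \frac{2}{E}}$ ($r{\left(E \right)} = \sqrt{\left(-9 + \frac{2}{E}\right) + E} = \sqrt{-9 + E + \frac{2}{E}}$)
$- \left(-137\right) \left(98 + r{\left(-2 \right)}\right) = - \left(-137\right) \left(98 + \sqrt{-9 - 2 + \frac{2}{-2}}\right) = - \left(-137\right) \left(98 + \sqrt{-9 - 2 + 2 \left(- \frac{1}{2}\right)}\right) = - \left(-137\right) \left(98 + \sqrt{-9 - 2 - 1}\right) = - \left(-137\right) \left(98 + \sqrt{-12}\right) = - \left(-137\right) \left(98 + 2 i \sqrt{3}\right) = - (-13426 - 274 i \sqrt{3}) = 13426 + 274 i \sqrt{3}$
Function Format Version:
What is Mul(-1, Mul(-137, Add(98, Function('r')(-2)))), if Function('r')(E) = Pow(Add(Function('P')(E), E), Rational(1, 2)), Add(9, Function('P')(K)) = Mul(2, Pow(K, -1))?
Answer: Add(13426, Mul(274, I, Pow(3, Rational(1, 2)))) ≈ Add(13426., Mul(474.58, I))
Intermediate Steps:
Function('P')(K) = Add(-9, Mul(2, Pow(K, -1)))
Function('r')(E) = Pow(Add(-9, E, Mul(2, Pow(E, -1))), Rational(1, 2)) (Function('r')(E) = Pow(Add(Add(-9, Mul(2, Pow(E, -1))), E), Rational(1, 2)) = Pow(Add(-9, E, Mul(2, Pow(E, -1))), Rational(1, 2)))
Mul(-1, Mul(-137, Add(98, Function('r')(-2)))) = Mul(-1, Mul(-137, Add(98, Pow(Add(-9, -2, Mul(2, Pow(-2, -1))), Rational(1, 2))))) = Mul(-1, Mul(-137, Add(98, Pow(Add(-9, -2, Mul(2, Rational(-1, 2))), Rational(1, 2))))) = Mul(-1, Mul(-137, Add(98, Pow(Add(-9, -2, -1), Rational(1, 2))))) = Mul(-1, Mul(-137, Add(98, Pow(-12, Rational(1, 2))))) = Mul(-1, Mul(-137, Add(98, Mul(2, I, Pow(3, Rational(1, 2)))))) = Mul(-1, Add(-13426, Mul(-274, I, Pow(3, Rational(1, 2))))) = Add(13426, Mul(274, I, Pow(3, Rational(1, 2))))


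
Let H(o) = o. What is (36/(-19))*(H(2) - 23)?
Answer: 756/19 ≈ 39.789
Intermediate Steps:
(36/(-19))*(H(2) - 23) = (36/(-19))*(2 - 23) = (36*(-1/19))*(-21) = -36/19*(-21) = 756/19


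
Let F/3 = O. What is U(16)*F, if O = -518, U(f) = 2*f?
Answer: -49728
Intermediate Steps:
F = -1554 (F = 3*(-518) = -1554)
U(16)*F = (2*16)*(-1554) = 32*(-1554) = -49728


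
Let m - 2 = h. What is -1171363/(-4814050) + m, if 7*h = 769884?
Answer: 3706335666441/33698350 ≈ 1.0999e+5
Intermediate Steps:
h = 769884/7 (h = (⅐)*769884 = 769884/7 ≈ 1.0998e+5)
m = 769898/7 (m = 2 + 769884/7 = 769898/7 ≈ 1.0999e+5)
-1171363/(-4814050) + m = -1171363/(-4814050) + 769898/7 = -1171363*(-1/4814050) + 769898/7 = 1171363/4814050 + 769898/7 = 3706335666441/33698350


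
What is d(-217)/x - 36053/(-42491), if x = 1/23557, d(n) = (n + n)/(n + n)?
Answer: 1000996540/42491 ≈ 23558.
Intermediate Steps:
d(n) = 1 (d(n) = (2*n)/((2*n)) = (2*n)*(1/(2*n)) = 1)
x = 1/23557 ≈ 4.2450e-5
d(-217)/x - 36053/(-42491) = 1/(1/23557) - 36053/(-42491) = 1*23557 - 36053*(-1/42491) = 23557 + 36053/42491 = 1000996540/42491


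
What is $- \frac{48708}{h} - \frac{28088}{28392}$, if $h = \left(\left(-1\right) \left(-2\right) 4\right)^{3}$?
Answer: $- \frac{43665581}{454272} \approx -96.122$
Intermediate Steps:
$h = 512$ ($h = \left(2 \cdot 4\right)^{3} = 8^{3} = 512$)
$- \frac{48708}{h} - \frac{28088}{28392} = - \frac{48708}{512} - \frac{28088}{28392} = \left(-48708\right) \frac{1}{512} - \frac{3511}{3549} = - \frac{12177}{128} - \frac{3511}{3549} = - \frac{43665581}{454272}$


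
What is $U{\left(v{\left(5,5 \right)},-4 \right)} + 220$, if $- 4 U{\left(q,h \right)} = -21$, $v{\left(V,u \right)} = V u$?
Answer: $\frac{901}{4} \approx 225.25$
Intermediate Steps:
$U{\left(q,h \right)} = \frac{21}{4}$ ($U{\left(q,h \right)} = \left(- \frac{1}{4}\right) \left(-21\right) = \frac{21}{4}$)
$U{\left(v{\left(5,5 \right)},-4 \right)} + 220 = \frac{21}{4} + 220 = \frac{901}{4}$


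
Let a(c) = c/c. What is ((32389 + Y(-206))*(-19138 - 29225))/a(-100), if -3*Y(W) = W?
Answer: -1569750133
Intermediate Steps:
Y(W) = -W/3
a(c) = 1
((32389 + Y(-206))*(-19138 - 29225))/a(-100) = ((32389 - ⅓*(-206))*(-19138 - 29225))/1 = ((32389 + 206/3)*(-48363))*1 = ((97373/3)*(-48363))*1 = -1569750133*1 = -1569750133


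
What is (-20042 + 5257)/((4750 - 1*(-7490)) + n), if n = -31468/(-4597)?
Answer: -67966645/56298748 ≈ -1.2072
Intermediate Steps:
n = 31468/4597 (n = -31468*(-1/4597) = 31468/4597 ≈ 6.8453)
(-20042 + 5257)/((4750 - 1*(-7490)) + n) = (-20042 + 5257)/((4750 - 1*(-7490)) + 31468/4597) = -14785/((4750 + 7490) + 31468/4597) = -14785/(12240 + 31468/4597) = -14785/56298748/4597 = -14785*4597/56298748 = -67966645/56298748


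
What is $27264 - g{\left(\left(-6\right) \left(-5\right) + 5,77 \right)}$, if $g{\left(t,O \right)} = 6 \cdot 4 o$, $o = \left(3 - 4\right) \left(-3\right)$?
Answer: $27192$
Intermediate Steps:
$o = 3$ ($o = \left(-1\right) \left(-3\right) = 3$)
$g{\left(t,O \right)} = 72$ ($g{\left(t,O \right)} = 6 \cdot 4 \cdot 3 = 24 \cdot 3 = 72$)
$27264 - g{\left(\left(-6\right) \left(-5\right) + 5,77 \right)} = 27264 - 72 = 27192$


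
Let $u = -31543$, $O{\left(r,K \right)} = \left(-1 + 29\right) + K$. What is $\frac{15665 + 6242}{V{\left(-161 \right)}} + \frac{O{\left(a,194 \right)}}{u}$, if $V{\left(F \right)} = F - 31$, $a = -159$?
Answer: $- \frac{691055125}{6056256} \approx -114.11$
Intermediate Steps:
$V{\left(F \right)} = -31 + F$
$O{\left(r,K \right)} = 28 + K$
$\frac{15665 + 6242}{V{\left(-161 \right)}} + \frac{O{\left(a,194 \right)}}{u} = \frac{15665 + 6242}{-31 - 161} + \frac{28 + 194}{-31543} = \frac{21907}{-192} + 222 \left(- \frac{1}{31543}\right) = 21907 \left(- \frac{1}{192}\right) - \frac{222}{31543} = - \frac{21907}{192} - \frac{222}{31543} = - \frac{691055125}{6056256}$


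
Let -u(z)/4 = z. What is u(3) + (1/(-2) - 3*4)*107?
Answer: -2699/2 ≈ -1349.5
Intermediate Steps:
u(z) = -4*z
u(3) + (1/(-2) - 3*4)*107 = -4*3 + (1/(-2) - 3*4)*107 = -12 + (-½ - 12)*107 = -12 - 25/2*107 = -12 - 2675/2 = -2699/2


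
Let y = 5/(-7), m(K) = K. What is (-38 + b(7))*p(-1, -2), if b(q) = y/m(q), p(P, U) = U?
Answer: 3734/49 ≈ 76.204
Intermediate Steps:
y = -5/7 (y = 5*(-1/7) = -5/7 ≈ -0.71429)
b(q) = -5/(7*q)
(-38 + b(7))*p(-1, -2) = (-38 - 5/7/7)*(-2) = (-38 - 5/7*1/7)*(-2) = (-38 - 5/49)*(-2) = -1867/49*(-2) = 3734/49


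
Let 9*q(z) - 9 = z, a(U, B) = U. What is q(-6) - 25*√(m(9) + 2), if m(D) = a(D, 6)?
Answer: ⅓ - 25*√11 ≈ -82.582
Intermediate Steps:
q(z) = 1 + z/9
m(D) = D
q(-6) - 25*√(m(9) + 2) = (1 + (⅑)*(-6)) - 25*√(9 + 2) = (1 - ⅔) - 25*√11 = ⅓ - 25*√11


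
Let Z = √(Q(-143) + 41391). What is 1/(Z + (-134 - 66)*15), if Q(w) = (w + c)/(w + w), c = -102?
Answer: -858000/2562161929 - √3385688306/2562161929 ≈ -0.00035758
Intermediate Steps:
Q(w) = (-102 + w)/(2*w) (Q(w) = (w - 102)/(w + w) = (-102 + w)/((2*w)) = (-102 + w)*(1/(2*w)) = (-102 + w)/(2*w))
Z = √3385688306/286 (Z = √((½)*(-102 - 143)/(-143) + 41391) = √((½)*(-1/143)*(-245) + 41391) = √(245/286 + 41391) = √(11838071/286) = √3385688306/286 ≈ 203.45)
1/(Z + (-134 - 66)*15) = 1/(√3385688306/286 + (-134 - 66)*15) = 1/(√3385688306/286 - 200*15) = 1/(√3385688306/286 - 3000) = 1/(-3000 + √3385688306/286)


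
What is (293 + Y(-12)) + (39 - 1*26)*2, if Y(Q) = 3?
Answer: 322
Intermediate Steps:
(293 + Y(-12)) + (39 - 1*26)*2 = (293 + 3) + (39 - 1*26)*2 = 296 + (39 - 26)*2 = 296 + 13*2 = 296 + 26 = 322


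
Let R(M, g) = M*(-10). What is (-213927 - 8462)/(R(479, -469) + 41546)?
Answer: -222389/36756 ≈ -6.0504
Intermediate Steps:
R(M, g) = -10*M
(-213927 - 8462)/(R(479, -469) + 41546) = (-213927 - 8462)/(-10*479 + 41546) = -222389/(-4790 + 41546) = -222389/36756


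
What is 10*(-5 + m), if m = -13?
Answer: -180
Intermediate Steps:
10*(-5 + m) = 10*(-5 - 13) = 10*(-18) = -180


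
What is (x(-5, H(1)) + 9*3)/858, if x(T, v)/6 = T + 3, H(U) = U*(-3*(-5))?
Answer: 5/286 ≈ 0.017483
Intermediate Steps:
H(U) = 15*U (H(U) = U*15 = 15*U)
x(T, v) = 18 + 6*T (x(T, v) = 6*(T + 3) = 6*(3 + T) = 18 + 6*T)
(x(-5, H(1)) + 9*3)/858 = ((18 + 6*(-5)) + 9*3)/858 = ((18 - 30) + 27)*(1/858) = (-12 + 27)*(1/858) = 15*(1/858) = 5/286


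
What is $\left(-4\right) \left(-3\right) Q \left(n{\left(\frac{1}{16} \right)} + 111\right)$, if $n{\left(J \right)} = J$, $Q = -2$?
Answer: $- \frac{5331}{2} \approx -2665.5$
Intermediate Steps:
$\left(-4\right) \left(-3\right) Q \left(n{\left(\frac{1}{16} \right)} + 111\right) = \left(-4\right) \left(-3\right) \left(-2\right) \left(\frac{1}{16} + 111\right) = 12 \left(-2\right) \left(\frac{1}{16} + 111\right) = \left(-24\right) \frac{1777}{16} = - \frac{5331}{2}$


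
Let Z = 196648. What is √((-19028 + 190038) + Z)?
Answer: √367658 ≈ 606.35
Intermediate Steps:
√((-19028 + 190038) + Z) = √((-19028 + 190038) + 196648) = √(171010 + 196648) = √367658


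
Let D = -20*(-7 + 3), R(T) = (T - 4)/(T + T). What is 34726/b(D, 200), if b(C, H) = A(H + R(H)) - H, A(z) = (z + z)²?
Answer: 86815000/401462401 ≈ 0.21625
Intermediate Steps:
R(T) = (-4 + T)/(2*T) (R(T) = (-4 + T)/((2*T)) = (-4 + T)*(1/(2*T)) = (-4 + T)/(2*T))
A(z) = 4*z² (A(z) = (2*z)² = 4*z²)
D = 80 (D = -20*(-4) = 80)
b(C, H) = -H + 4*(H + (-4 + H)/(2*H))² (b(C, H) = 4*(H + (-4 + H)/(2*H))² - H = -H + 4*(H + (-4 + H)/(2*H))²)
34726/b(D, 200) = 34726/(-1*200 + (-4 + 200 + 2*200²)²/200²) = 34726/(-200 + (-4 + 200 + 2*40000)²/40000) = 34726/(-200 + (-4 + 200 + 80000)²/40000) = 34726/(-200 + (1/40000)*80196²) = 34726/(-200 + (1/40000)*6431398416) = 34726/(-200 + 401962401/2500) = 34726/(401462401/2500) = 34726*(2500/401462401) = 86815000/401462401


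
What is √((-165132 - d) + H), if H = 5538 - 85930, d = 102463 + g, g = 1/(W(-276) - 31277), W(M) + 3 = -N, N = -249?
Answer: 2*I*√83771168099619/31031 ≈ 589.9*I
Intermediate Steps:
W(M) = 246 (W(M) = -3 - 1*(-249) = -3 + 249 = 246)
g = -1/31031 (g = 1/(246 - 31277) = 1/(-31031) = -1/31031 ≈ -3.2226e-5)
d = 3179529352/31031 (d = 102463 - 1/31031 = 3179529352/31031 ≈ 1.0246e+5)
H = -80392
√((-165132 - d) + H) = √((-165132 - 1*3179529352/31031) - 80392) = √((-165132 - 3179529352/31031) - 80392) = √(-8303740444/31031 - 80392) = √(-10798384596/31031) = 2*I*√83771168099619/31031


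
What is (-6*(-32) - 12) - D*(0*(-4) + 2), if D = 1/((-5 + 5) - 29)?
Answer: 5222/29 ≈ 180.07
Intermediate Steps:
D = -1/29 (D = 1/(0 - 29) = 1/(-29) = -1/29 ≈ -0.034483)
(-6*(-32) - 12) - D*(0*(-4) + 2) = (-6*(-32) - 12) - (-1)*(0*(-4) + 2)/29 = (192 - 12) - (-1)*(0 + 2)/29 = 180 - (-1)*2/29 = 180 - 1*(-2/29) = 180 + 2/29 = 5222/29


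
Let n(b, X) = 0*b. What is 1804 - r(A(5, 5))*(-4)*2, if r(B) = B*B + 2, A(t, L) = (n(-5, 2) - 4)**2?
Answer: 3868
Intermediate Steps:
n(b, X) = 0
A(t, L) = 16 (A(t, L) = (0 - 4)**2 = (-4)**2 = 16)
r(B) = 2 + B**2 (r(B) = B**2 + 2 = 2 + B**2)
1804 - r(A(5, 5))*(-4)*2 = 1804 - (2 + 16**2)*(-4)*2 = 1804 - (2 + 256)*(-4)*2 = 1804 - 258*(-4)*2 = 1804 - (-1032)*2 = 1804 - 1*(-2064) = 1804 + 2064 = 3868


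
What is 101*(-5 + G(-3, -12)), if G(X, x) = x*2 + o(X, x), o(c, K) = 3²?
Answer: -2020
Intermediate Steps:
o(c, K) = 9
G(X, x) = 9 + 2*x (G(X, x) = x*2 + 9 = 2*x + 9 = 9 + 2*x)
101*(-5 + G(-3, -12)) = 101*(-5 + (9 + 2*(-12))) = 101*(-5 + (9 - 24)) = 101*(-5 - 15) = 101*(-20) = -2020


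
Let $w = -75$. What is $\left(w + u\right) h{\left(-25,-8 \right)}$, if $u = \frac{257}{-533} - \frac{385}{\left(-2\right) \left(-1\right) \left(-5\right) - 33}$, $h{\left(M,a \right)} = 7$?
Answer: $- \frac{10673397}{22919} \approx -465.7$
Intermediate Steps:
$u = \frac{194154}{22919}$ ($u = 257 \left(- \frac{1}{533}\right) - \frac{385}{2 \left(-5\right) - 33} = - \frac{257}{533} - \frac{385}{-10 - 33} = - \frac{257}{533} - \frac{385}{-43} = - \frac{257}{533} - - \frac{385}{43} = - \frac{257}{533} + \frac{385}{43} = \frac{194154}{22919} \approx 8.4713$)
$\left(w + u\right) h{\left(-25,-8 \right)} = \left(-75 + \frac{194154}{22919}\right) 7 = \left(- \frac{1524771}{22919}\right) 7 = - \frac{10673397}{22919}$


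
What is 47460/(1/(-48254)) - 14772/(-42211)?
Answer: -96668881716468/42211 ≈ -2.2901e+9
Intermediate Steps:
47460/(1/(-48254)) - 14772/(-42211) = 47460/(-1/48254) - 14772*(-1/42211) = 47460*(-48254) + 14772/42211 = -2290134840 + 14772/42211 = -96668881716468/42211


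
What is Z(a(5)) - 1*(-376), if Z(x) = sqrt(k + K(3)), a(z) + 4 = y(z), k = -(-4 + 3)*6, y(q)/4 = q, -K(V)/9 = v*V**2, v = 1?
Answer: 376 + 5*I*sqrt(3) ≈ 376.0 + 8.6602*I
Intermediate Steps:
K(V) = -9*V**2
y(q) = 4*q
k = 6 (k = -1*(-1)*6 = 1*6 = 6)
a(z) = -4 + 4*z
Z(x) = 5*I*sqrt(3) (Z(x) = sqrt(6 - 9*3**2) = sqrt(6 - 9*9) = sqrt(6 - 81) = sqrt(-75) = 5*I*sqrt(3))
Z(a(5)) - 1*(-376) = 5*I*sqrt(3) - 1*(-376) = 5*I*sqrt(3) + 376 = 376 + 5*I*sqrt(3)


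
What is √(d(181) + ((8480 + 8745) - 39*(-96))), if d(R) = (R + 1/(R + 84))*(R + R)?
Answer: √6073926405/265 ≈ 294.10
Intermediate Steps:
d(R) = 2*R*(R + 1/(84 + R)) (d(R) = (R + 1/(84 + R))*(2*R) = 2*R*(R + 1/(84 + R)))
√(d(181) + ((8480 + 8745) - 39*(-96))) = √(2*181*(1 + 181² + 84*181)/(84 + 181) + ((8480 + 8745) - 39*(-96))) = √(2*181*(1 + 32761 + 15204)/265 + (17225 - 1*(-3744))) = √(2*181*(1/265)*47966 + (17225 + 3744)) = √(17363692/265 + 20969) = √(22920477/265) = √6073926405/265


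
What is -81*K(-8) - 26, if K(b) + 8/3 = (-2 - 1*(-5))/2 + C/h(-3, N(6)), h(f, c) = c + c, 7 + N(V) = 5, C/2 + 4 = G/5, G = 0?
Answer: -187/2 ≈ -93.500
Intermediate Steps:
C = -8 (C = -8 + 2*(0/5) = -8 + 2*(0*(⅕)) = -8 + 2*0 = -8 + 0 = -8)
N(V) = -2 (N(V) = -7 + 5 = -2)
h(f, c) = 2*c
K(b) = ⅚ (K(b) = -8/3 + ((-2 - 1*(-5))/2 - 8/(2*(-2))) = -8/3 + ((-2 + 5)*(½) - 8/(-4)) = -8/3 + (3*(½) - 8*(-¼)) = -8/3 + (3/2 + 2) = -8/3 + 7/2 = ⅚)
-81*K(-8) - 26 = -81*⅚ - 26 = -135/2 - 26 = -187/2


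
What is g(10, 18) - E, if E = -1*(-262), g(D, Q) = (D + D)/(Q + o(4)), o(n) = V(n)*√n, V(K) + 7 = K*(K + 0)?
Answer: -2353/9 ≈ -261.44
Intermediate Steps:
V(K) = -7 + K² (V(K) = -7 + K*(K + 0) = -7 + K*K = -7 + K²)
o(n) = √n*(-7 + n²) (o(n) = (-7 + n²)*√n = √n*(-7 + n²))
g(D, Q) = 2*D/(18 + Q) (g(D, Q) = (D + D)/(Q + √4*(-7 + 4²)) = (2*D)/(Q + 2*(-7 + 16)) = (2*D)/(Q + 2*9) = (2*D)/(Q + 18) = (2*D)/(18 + Q) = 2*D/(18 + Q))
E = 262
g(10, 18) - E = 2*10/(18 + 18) - 1*262 = 2*10/36 - 262 = 2*10*(1/36) - 262 = 5/9 - 262 = -2353/9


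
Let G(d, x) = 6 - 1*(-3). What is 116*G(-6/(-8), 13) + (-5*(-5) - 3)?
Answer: 1066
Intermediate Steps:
G(d, x) = 9 (G(d, x) = 6 + 3 = 9)
116*G(-6/(-8), 13) + (-5*(-5) - 3) = 116*9 + (-5*(-5) - 3) = 1044 + (25 - 3) = 1044 + 22 = 1066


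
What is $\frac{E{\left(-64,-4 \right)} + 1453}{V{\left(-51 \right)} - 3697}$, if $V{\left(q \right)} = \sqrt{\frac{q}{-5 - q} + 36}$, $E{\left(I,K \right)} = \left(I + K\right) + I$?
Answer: $- \frac{224651902}{628717609} - \frac{1321 \sqrt{73830}}{628717609} \approx -0.35789$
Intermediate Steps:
$E{\left(I,K \right)} = K + 2 I$
$V{\left(q \right)} = \sqrt{36 + \frac{q}{-5 - q}}$
$\frac{E{\left(-64,-4 \right)} + 1453}{V{\left(-51 \right)} - 3697} = \frac{\left(-4 + 2 \left(-64\right)\right) + 1453}{\sqrt{36 - - \frac{51}{5 - 51}} - 3697} = \frac{\left(-4 - 128\right) + 1453}{\sqrt{36 - - \frac{51}{-46}} - 3697} = \frac{-132 + 1453}{\sqrt{36 - \left(-51\right) \left(- \frac{1}{46}\right)} - 3697} = \frac{1321}{\sqrt{36 - \frac{51}{46}} - 3697} = \frac{1321}{\sqrt{\frac{1605}{46}} - 3697} = \frac{1321}{\frac{\sqrt{73830}}{46} - 3697} = \frac{1321}{-3697 + \frac{\sqrt{73830}}{46}}$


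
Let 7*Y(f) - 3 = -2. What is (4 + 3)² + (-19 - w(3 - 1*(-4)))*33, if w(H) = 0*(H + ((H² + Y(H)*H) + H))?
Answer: -578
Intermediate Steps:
Y(f) = ⅐ (Y(f) = 3/7 + (⅐)*(-2) = 3/7 - 2/7 = ⅐)
w(H) = 0 (w(H) = 0*(H + ((H² + H/7) + H)) = 0*(H + (H² + 8*H/7)) = 0*(H² + 15*H/7) = 0)
(4 + 3)² + (-19 - w(3 - 1*(-4)))*33 = (4 + 3)² + (-19 - 1*0)*33 = 7² + (-19 + 0)*33 = 49 - 19*33 = 49 - 627 = -578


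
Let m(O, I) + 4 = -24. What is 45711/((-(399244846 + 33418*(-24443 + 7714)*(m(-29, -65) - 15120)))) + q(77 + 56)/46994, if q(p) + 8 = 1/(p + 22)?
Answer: -84623232060327/497483443846739735 ≈ -0.00017010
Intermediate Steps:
q(p) = -8 + 1/(22 + p) (q(p) = -8 + 1/(p + 22) = -8 + 1/(22 + p))
m(O, I) = -28 (m(O, I) = -4 - 24 = -28)
45711/((-(399244846 + 33418*(-24443 + 7714)*(m(-29, -65) - 15120)))) + q(77 + 56)/46994 = 45711/((-(399244846 + 33418*(-24443 + 7714)*(-28 - 15120)))) + ((-175 - 8*(77 + 56))/(22 + (77 + 56)))/46994 = 45711/((-33418/(1/(11947 - 15148*(-16729))))) + ((-175 - 8*133)/(22 + 133))*(1/46994) = 45711/((-33418/(1/(11947 + 253410892)))) + ((-175 - 1064)/155)*(1/46994) = 45711/((-33418/(1/253422839))) + ((1/155)*(-1239))*(1/46994) = 45711/((-33418/1/253422839)) - 1239/155*1/46994 = 45711/((-33418*253422839)) - 1239/7284070 = 45711/(-8468884433702) - 1239/7284070 = 45711*(-1/8468884433702) - 1239/7284070 = -45711/8468884433702 - 1239/7284070 = -84623232060327/497483443846739735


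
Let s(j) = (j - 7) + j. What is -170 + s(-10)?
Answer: -197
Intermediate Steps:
s(j) = -7 + 2*j (s(j) = (-7 + j) + j = -7 + 2*j)
-170 + s(-10) = -170 + (-7 + 2*(-10)) = -170 + (-7 - 20) = -170 - 27 = -197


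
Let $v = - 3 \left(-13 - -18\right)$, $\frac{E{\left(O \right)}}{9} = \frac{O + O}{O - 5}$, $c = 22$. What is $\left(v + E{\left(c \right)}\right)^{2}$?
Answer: $\frac{19881}{289} \approx 68.792$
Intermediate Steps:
$E{\left(O \right)} = \frac{18 O}{-5 + O}$ ($E{\left(O \right)} = 9 \frac{O + O}{O - 5} = 9 \frac{2 O}{-5 + O} = \frac{18 O}{-5 + O}$)
$v = -15$ ($v = - 3 \left(-13 + 18\right) = \left(-3\right) 5 = -15$)
$\left(v + E{\left(c \right)}\right)^{2} = \left(-15 + 18 \cdot 22 \frac{1}{-5 + 22}\right)^{2} = \left(-15 + 18 \cdot 22 \cdot \frac{1}{17}\right)^{2} = \left(-15 + \frac{396}{17}\right)^{2} = \left(\frac{141}{17}\right)^{2} = \frac{19881}{289}$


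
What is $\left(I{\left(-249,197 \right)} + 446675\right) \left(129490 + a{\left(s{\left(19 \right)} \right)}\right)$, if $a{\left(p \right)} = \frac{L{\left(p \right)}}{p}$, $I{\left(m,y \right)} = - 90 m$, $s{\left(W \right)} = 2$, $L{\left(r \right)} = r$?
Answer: $60742285735$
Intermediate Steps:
$a{\left(p \right)} = 1$ ($a{\left(p \right)} = \frac{p}{p} = 1$)
$\left(I{\left(-249,197 \right)} + 446675\right) \left(129490 + a{\left(s{\left(19 \right)} \right)}\right) = \left(\left(-90\right) \left(-249\right) + 446675\right) \left(129490 + 1\right) = \left(22410 + 446675\right) 129491 = 469085 \cdot 129491 = 60742285735$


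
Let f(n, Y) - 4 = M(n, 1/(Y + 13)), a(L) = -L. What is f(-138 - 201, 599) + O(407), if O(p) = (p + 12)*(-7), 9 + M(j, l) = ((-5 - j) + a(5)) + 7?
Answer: -2602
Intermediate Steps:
M(j, l) = -12 - j (M(j, l) = -9 + (((-5 - j) - 1*5) + 7) = -9 + (((-5 - j) - 5) + 7) = -9 + ((-10 - j) + 7) = -9 + (-3 - j) = -12 - j)
f(n, Y) = -8 - n (f(n, Y) = 4 + (-12 - n) = -8 - n)
O(p) = -84 - 7*p (O(p) = (12 + p)*(-7) = -84 - 7*p)
f(-138 - 201, 599) + O(407) = (-8 - (-138 - 201)) + (-84 - 7*407) = (-8 - 1*(-339)) + (-84 - 2849) = (-8 + 339) - 2933 = 331 - 2933 = -2602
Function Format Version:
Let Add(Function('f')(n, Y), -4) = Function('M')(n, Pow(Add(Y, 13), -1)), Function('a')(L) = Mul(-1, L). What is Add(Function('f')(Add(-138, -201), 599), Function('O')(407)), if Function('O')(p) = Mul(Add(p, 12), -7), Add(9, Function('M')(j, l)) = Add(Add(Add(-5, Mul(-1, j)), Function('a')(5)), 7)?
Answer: -2602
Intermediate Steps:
Function('M')(j, l) = Add(-12, Mul(-1, j)) (Function('M')(j, l) = Add(-9, Add(Add(Add(-5, Mul(-1, j)), Mul(-1, 5)), 7)) = Add(-9, Add(Add(Add(-5, Mul(-1, j)), -5), 7)) = Add(-9, Add(Add(-10, Mul(-1, j)), 7)) = Add(-9, Add(-3, Mul(-1, j))) = Add(-12, Mul(-1, j)))
Function('f')(n, Y) = Add(-8, Mul(-1, n)) (Function('f')(n, Y) = Add(4, Add(-12, Mul(-1, n))) = Add(-8, Mul(-1, n)))
Function('O')(p) = Add(-84, Mul(-7, p)) (Function('O')(p) = Mul(Add(12, p), -7) = Add(-84, Mul(-7, p)))
Add(Function('f')(Add(-138, -201), 599), Function('O')(407)) = Add(Add(-8, Mul(-1, Add(-138, -201))), Add(-84, Mul(-7, 407))) = Add(Add(-8, Mul(-1, -339)), Add(-84, -2849)) = Add(Add(-8, 339), -2933) = Add(331, -2933) = -2602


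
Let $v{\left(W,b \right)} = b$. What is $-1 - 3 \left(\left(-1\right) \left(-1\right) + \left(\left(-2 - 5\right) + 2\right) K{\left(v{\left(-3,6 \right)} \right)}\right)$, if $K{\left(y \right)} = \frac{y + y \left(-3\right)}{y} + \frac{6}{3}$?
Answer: $-4$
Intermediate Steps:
$K{\left(y \right)} = 0$ ($K{\left(y \right)} = \frac{y - 3 y}{y} + 6 \cdot \frac{1}{3} = \frac{\left(-2\right) y}{y} + 2 = -2 + 2 = 0$)
$-1 - 3 \left(\left(-1\right) \left(-1\right) + \left(\left(-2 - 5\right) + 2\right) K{\left(v{\left(-3,6 \right)} \right)}\right) = -1 - 3 \left(\left(-1\right) \left(-1\right) + \left(\left(-2 - 5\right) + 2\right) 0\right) = -1 - 3 \left(1 + \left(-7 + 2\right) 0\right) = -1 - 3 \left(1 - 0\right) = -1 - 3 \left(1 + 0\right) = -1 - 3 = -4$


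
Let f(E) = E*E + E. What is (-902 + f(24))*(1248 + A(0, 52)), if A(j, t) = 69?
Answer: -397734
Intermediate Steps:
f(E) = E + E² (f(E) = E² + E = E + E²)
(-902 + f(24))*(1248 + A(0, 52)) = (-902 + 24*(1 + 24))*(1248 + 69) = (-902 + 24*25)*1317 = (-902 + 600)*1317 = -302*1317 = -397734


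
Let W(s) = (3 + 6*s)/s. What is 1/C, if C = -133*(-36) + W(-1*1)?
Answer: 1/4791 ≈ 0.00020872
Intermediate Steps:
W(s) = (3 + 6*s)/s
C = 4791 (C = -133*(-36) + (6 + 3/((-1*1))) = 4788 + (6 + 3/(-1)) = 4788 + (6 + 3*(-1)) = 4788 + (6 - 3) = 4788 + 3 = 4791)
1/C = 1/4791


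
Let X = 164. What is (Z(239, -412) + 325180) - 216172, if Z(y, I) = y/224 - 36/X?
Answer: 1001137255/9184 ≈ 1.0901e+5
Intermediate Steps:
Z(y, I) = -9/41 + y/224 (Z(y, I) = y/224 - 36/164 = y*(1/224) - 36*1/164 = y/224 - 9/41 = -9/41 + y/224)
(Z(239, -412) + 325180) - 216172 = ((-9/41 + (1/224)*239) + 325180) - 216172 = ((-9/41 + 239/224) + 325180) - 216172 = (7783/9184 + 325180) - 216172 = 2986460903/9184 - 216172 = 1001137255/9184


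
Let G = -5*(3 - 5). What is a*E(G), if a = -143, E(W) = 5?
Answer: -715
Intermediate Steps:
G = 10 (G = -5*(-2) = 10)
a*E(G) = -143*5 = -715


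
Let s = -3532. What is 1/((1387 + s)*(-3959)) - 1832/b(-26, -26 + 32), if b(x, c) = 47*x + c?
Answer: 1944680747/1290792360 ≈ 1.5066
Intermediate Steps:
b(x, c) = c + 47*x
1/((1387 + s)*(-3959)) - 1832/b(-26, -26 + 32) = 1/((1387 - 3532)*(-3959)) - 1832/((-26 + 32) + 47*(-26)) = -1/3959/(-2145) - 1832/(6 - 1222) = -1/2145*(-1/3959) - 1832/(-1216) = 1/8492055 - 1832*(-1/1216) = 1/8492055 + 229/152 = 1944680747/1290792360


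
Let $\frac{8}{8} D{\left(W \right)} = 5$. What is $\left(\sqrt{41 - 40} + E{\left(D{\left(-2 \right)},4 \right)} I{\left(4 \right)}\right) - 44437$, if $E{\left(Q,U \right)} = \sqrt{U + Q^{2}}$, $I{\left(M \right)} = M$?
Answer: $-44436 + 4 \sqrt{29} \approx -44414.0$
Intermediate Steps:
$D{\left(W \right)} = 5$
$\left(\sqrt{41 - 40} + E{\left(D{\left(-2 \right)},4 \right)} I{\left(4 \right)}\right) - 44437 = \left(\sqrt{41 - 40} + \sqrt{4 + 5^{2}} \cdot 4\right) - 44437 = \left(\sqrt{1} + \sqrt{4 + 25} \cdot 4\right) - 44437 = \left(1 + \sqrt{29} \cdot 4\right) - 44437 = \left(1 + 4 \sqrt{29}\right) - 44437 = -44436 + 4 \sqrt{29}$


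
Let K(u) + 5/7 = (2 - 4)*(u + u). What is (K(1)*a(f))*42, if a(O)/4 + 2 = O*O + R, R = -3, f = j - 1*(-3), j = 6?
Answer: -60192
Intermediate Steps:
f = 9 (f = 6 - 1*(-3) = 6 + 3 = 9)
a(O) = -20 + 4*O**2 (a(O) = -8 + 4*(O*O - 3) = -8 + 4*(O**2 - 3) = -8 + 4*(-3 + O**2) = -8 + (-12 + 4*O**2) = -20 + 4*O**2)
K(u) = -5/7 - 4*u (K(u) = -5/7 + (2 - 4)*(u + u) = -5/7 - 4*u)
(K(1)*a(f))*42 = ((-5/7 - 4*1)*(-20 + 4*9**2))*42 = ((-5/7 - 4)*(-20 + 4*81))*42 = -33*(-20 + 324)/7*42 = -33/7*304*42 = -10032/7*42 = -60192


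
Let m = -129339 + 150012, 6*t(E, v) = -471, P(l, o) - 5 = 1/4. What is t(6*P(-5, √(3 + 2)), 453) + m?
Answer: 41189/2 ≈ 20595.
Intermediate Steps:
P(l, o) = 21/4 (P(l, o) = 5 + 1/4 = 5 + ¼ = 21/4)
t(E, v) = -157/2 (t(E, v) = (⅙)*(-471) = -157/2)
m = 20673
t(6*P(-5, √(3 + 2)), 453) + m = -157/2 + 20673 = 41189/2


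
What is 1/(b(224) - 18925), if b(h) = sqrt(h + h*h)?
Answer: -757/14324209 - 12*sqrt(14)/71621045 ≈ -5.3475e-5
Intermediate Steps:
b(h) = sqrt(h + h**2)
1/(b(224) - 18925) = 1/(sqrt(224*(1 + 224)) - 18925) = 1/(sqrt(224*225) - 18925) = 1/(sqrt(50400) - 18925) = 1/(60*sqrt(14) - 18925) = 1/(-18925 + 60*sqrt(14))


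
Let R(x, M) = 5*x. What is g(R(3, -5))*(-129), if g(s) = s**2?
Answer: -29025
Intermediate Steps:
g(R(3, -5))*(-129) = (5*3)**2*(-129) = 15**2*(-129) = 225*(-129) = -29025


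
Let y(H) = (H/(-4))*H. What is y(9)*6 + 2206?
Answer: 4169/2 ≈ 2084.5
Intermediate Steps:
y(H) = -H**2/4 (y(H) = (H*(-1/4))*H = (-H/4)*H = -H**2/4)
y(9)*6 + 2206 = -1/4*9**2*6 + 2206 = -1/4*81*6 + 2206 = -81/4*6 + 2206 = -243/2 + 2206 = 4169/2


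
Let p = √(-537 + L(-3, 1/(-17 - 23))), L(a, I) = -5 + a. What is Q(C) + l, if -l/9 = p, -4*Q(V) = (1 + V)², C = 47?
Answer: -576 - 9*I*√545 ≈ -576.0 - 210.11*I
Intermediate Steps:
Q(V) = -(1 + V)²/4
p = I*√545 (p = √(-537 + (-5 - 3)) = √(-537 - 8) = √(-545) = I*√545 ≈ 23.345*I)
l = -9*I*√545 ≈ -210.11*I
Q(C) + l = -(1 + 47)²/4 - 9*I*√545 = -¼*48² - 9*I*√545 = -¼*2304 - 9*I*√545 = -576 - 9*I*√545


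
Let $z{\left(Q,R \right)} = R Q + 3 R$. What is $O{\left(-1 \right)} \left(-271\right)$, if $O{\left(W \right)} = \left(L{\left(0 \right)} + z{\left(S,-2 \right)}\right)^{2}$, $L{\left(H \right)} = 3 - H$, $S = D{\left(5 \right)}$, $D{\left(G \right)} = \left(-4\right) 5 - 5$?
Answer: $-598639$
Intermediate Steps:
$D{\left(G \right)} = -25$ ($D{\left(G \right)} = -20 - 5 = -25$)
$S = -25$
$z{\left(Q,R \right)} = 3 R + Q R$ ($z{\left(Q,R \right)} = Q R + 3 R = 3 R + Q R$)
$O{\left(W \right)} = 2209$ ($O{\left(W \right)} = \left(\left(3 - 0\right) - 2 \left(3 - 25\right)\right)^{2} = \left(\left(3 + 0\right) - -44\right)^{2} = \left(3 + 44\right)^{2} = 47^{2} = 2209$)
$O{\left(-1 \right)} \left(-271\right) = 2209 \left(-271\right) = -598639$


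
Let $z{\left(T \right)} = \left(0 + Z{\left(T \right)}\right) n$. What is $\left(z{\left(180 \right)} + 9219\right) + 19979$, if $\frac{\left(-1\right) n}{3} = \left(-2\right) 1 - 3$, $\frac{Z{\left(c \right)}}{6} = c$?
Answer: $45398$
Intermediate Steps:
$Z{\left(c \right)} = 6 c$
$n = 15$ ($n = - 3 \left(\left(-2\right) 1 - 3\right) = - 3 \left(-2 - 3\right) = \left(-3\right) \left(-5\right) = 15$)
$z{\left(T \right)} = 90 T$ ($z{\left(T \right)} = \left(0 + 6 T\right) 15 = 6 T 15 = 90 T$)
$\left(z{\left(180 \right)} + 9219\right) + 19979 = \left(90 \cdot 180 + 9219\right) + 19979 = \left(16200 + 9219\right) + 19979 = 25419 + 19979 = 45398$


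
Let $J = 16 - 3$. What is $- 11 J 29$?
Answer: $-4147$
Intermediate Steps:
$J = 13$ ($J = 16 - 3 = 13$)
$- 11 J 29 = \left(-11\right) 13 \cdot 29 = \left(-143\right) 29 = -4147$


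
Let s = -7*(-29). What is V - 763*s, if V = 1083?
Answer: -153806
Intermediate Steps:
s = 203
V - 763*s = 1083 - 763*203 = 1083 - 154889 = -153806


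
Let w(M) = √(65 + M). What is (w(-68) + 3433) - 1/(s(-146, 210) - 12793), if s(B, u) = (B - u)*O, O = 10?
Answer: 56139850/16353 + I*√3 ≈ 3433.0 + 1.732*I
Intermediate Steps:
s(B, u) = -10*u + 10*B (s(B, u) = (B - u)*10 = -10*u + 10*B)
(w(-68) + 3433) - 1/(s(-146, 210) - 12793) = (√(65 - 68) + 3433) - 1/((-10*210 + 10*(-146)) - 12793) = (√(-3) + 3433) - 1/((-2100 - 1460) - 12793) = (I*√3 + 3433) - 1/(-3560 - 12793) = (3433 + I*√3) - 1/(-16353) = (3433 + I*√3) - 1*(-1/16353) = (3433 + I*√3) + 1/16353 = 56139850/16353 + I*√3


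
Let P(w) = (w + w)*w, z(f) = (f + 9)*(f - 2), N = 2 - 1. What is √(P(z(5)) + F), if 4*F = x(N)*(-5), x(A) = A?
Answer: √14107/2 ≈ 59.386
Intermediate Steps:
N = 1
z(f) = (-2 + f)*(9 + f) (z(f) = (9 + f)*(-2 + f) = (-2 + f)*(9 + f))
P(w) = 2*w² (P(w) = (2*w)*w = 2*w²)
F = -5/4 (F = (1*(-5))/4 = (¼)*(-5) = -5/4 ≈ -1.2500)
√(P(z(5)) + F) = √(2*(-18 + 5² + 7*5)² - 5/4) = √(2*(-18 + 25 + 35)² - 5/4) = √(2*42² - 5/4) = √(2*1764 - 5/4) = √(3528 - 5/4) = √(14107/4) = √14107/2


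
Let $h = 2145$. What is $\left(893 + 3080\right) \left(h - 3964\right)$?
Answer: $-7226887$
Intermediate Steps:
$\left(893 + 3080\right) \left(h - 3964\right) = \left(893 + 3080\right) \left(2145 - 3964\right) = 3973 \left(-1819\right) = -7226887$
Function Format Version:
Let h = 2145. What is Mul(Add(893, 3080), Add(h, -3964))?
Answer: -7226887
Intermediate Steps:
Mul(Add(893, 3080), Add(h, -3964)) = Mul(Add(893, 3080), Add(2145, -3964)) = Mul(3973, -1819) = -7226887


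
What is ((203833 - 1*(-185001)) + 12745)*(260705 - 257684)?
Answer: 1213170159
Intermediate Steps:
((203833 - 1*(-185001)) + 12745)*(260705 - 257684) = ((203833 + 185001) + 12745)*3021 = (388834 + 12745)*3021 = 401579*3021 = 1213170159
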